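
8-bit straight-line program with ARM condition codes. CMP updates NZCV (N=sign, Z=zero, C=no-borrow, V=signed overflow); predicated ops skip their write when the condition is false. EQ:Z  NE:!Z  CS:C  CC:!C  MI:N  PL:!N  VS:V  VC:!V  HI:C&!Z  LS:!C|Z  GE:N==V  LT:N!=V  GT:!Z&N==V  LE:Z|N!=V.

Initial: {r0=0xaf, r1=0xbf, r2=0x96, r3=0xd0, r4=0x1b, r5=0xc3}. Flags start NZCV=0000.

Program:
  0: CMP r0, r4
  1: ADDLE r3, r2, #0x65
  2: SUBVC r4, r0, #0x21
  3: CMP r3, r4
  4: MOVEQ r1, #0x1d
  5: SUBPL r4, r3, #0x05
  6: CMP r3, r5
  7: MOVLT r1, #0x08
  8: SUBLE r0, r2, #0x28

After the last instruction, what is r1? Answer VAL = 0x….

0: ✓ CMP  NZCV=1010
1: ✓ ADDLE  r3←0xfb
2: ✓ SUBVC  r4←0x8e
3: ✓ CMP  NZCV=0010
4: · MOVEQ
5: ✓ SUBPL  r4←0xf6
6: ✓ CMP  NZCV=0010
7: · MOVLT
8: · SUBLE

VAL = 0xbf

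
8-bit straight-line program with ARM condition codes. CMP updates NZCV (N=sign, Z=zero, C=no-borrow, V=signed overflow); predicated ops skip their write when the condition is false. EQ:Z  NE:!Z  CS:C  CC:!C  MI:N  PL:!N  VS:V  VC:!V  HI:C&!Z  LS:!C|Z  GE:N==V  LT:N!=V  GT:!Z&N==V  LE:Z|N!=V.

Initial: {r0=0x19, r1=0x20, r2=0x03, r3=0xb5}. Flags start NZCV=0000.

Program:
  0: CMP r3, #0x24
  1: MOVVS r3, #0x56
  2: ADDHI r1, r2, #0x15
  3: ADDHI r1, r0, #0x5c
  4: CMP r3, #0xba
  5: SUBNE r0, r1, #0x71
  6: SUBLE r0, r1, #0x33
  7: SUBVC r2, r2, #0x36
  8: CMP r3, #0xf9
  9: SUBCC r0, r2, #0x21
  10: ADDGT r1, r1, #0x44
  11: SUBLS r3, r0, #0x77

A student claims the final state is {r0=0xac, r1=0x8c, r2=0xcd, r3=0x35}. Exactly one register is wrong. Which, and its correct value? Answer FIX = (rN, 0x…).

FIX = (r1, 0x75)

[0] flags=1010 → (cmp)
[1] flags=1010 VS?F → skip
[2] flags=1010 HI?T → r1=0x18
[3] flags=1010 HI?T → r1=0x75
[4] flags=1000 → (cmp)
[5] flags=1000 NE?T → r0=0x04
[6] flags=1000 LE?T → r0=0x42
[7] flags=1000 VC?T → r2=0xcd
[8] flags=1000 → (cmp)
[9] flags=1000 CC?T → r0=0xac
[10] flags=1000 GT?F → skip
[11] flags=1000 LS?T → r3=0x35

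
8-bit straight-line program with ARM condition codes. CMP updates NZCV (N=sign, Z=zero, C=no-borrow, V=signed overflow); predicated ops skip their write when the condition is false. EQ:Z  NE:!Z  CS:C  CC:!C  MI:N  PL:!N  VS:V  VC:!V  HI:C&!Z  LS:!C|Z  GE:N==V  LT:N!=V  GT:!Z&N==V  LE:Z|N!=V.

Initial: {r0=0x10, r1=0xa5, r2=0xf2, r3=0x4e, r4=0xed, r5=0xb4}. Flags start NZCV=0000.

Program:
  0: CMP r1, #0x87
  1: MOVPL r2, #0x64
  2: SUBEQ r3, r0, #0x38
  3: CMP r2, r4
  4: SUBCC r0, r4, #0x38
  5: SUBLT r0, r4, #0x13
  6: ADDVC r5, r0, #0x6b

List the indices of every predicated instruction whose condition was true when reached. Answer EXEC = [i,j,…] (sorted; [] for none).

[0] flags=0010 → (cmp)
[1] flags=0010 PL?T → r2=0x64
[2] flags=0010 EQ?F → skip
[3] flags=0000 → (cmp)
[4] flags=0000 CC?T → r0=0xb5
[5] flags=0000 LT?F → skip
[6] flags=0000 VC?T → r5=0x20

EXEC = [1,4,6]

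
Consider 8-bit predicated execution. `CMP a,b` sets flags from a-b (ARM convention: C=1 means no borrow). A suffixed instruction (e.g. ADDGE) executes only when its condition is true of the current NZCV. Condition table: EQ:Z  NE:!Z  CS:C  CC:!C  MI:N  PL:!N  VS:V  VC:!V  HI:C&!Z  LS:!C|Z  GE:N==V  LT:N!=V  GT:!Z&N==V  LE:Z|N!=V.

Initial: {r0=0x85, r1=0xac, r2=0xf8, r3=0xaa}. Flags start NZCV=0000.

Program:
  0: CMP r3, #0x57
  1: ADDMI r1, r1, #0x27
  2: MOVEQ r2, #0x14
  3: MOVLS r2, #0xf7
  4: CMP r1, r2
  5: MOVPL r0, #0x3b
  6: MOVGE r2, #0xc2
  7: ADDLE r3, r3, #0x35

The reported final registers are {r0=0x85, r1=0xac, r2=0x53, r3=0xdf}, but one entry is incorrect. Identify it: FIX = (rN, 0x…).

FIX = (r2, 0xf8)

[0] flags=0011 → (cmp)
[1] flags=0011 MI?F → skip
[2] flags=0011 EQ?F → skip
[3] flags=0011 LS?F → skip
[4] flags=1000 → (cmp)
[5] flags=1000 PL?F → skip
[6] flags=1000 GE?F → skip
[7] flags=1000 LE?T → r3=0xdf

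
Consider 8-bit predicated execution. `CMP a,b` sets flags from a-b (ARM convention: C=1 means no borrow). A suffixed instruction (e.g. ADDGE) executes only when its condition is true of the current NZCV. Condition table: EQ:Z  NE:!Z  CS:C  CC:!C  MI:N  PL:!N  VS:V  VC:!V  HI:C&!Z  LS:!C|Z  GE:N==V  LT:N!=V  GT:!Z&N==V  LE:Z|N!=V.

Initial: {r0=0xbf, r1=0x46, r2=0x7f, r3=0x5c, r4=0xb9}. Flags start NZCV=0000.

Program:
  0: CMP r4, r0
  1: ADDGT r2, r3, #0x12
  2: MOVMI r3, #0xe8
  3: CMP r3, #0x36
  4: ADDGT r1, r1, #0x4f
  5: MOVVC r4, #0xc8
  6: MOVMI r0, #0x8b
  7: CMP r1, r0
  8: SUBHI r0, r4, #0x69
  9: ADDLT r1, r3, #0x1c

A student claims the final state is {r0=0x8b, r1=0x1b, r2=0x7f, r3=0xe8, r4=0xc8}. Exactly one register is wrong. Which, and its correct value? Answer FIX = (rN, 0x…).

[0] flags=1000 → (cmp)
[1] flags=1000 GT?F → skip
[2] flags=1000 MI?T → r3=0xe8
[3] flags=1010 → (cmp)
[4] flags=1010 GT?F → skip
[5] flags=1010 VC?T → r4=0xc8
[6] flags=1010 MI?T → r0=0x8b
[7] flags=1001 → (cmp)
[8] flags=1001 HI?F → skip
[9] flags=1001 LT?F → skip

FIX = (r1, 0x46)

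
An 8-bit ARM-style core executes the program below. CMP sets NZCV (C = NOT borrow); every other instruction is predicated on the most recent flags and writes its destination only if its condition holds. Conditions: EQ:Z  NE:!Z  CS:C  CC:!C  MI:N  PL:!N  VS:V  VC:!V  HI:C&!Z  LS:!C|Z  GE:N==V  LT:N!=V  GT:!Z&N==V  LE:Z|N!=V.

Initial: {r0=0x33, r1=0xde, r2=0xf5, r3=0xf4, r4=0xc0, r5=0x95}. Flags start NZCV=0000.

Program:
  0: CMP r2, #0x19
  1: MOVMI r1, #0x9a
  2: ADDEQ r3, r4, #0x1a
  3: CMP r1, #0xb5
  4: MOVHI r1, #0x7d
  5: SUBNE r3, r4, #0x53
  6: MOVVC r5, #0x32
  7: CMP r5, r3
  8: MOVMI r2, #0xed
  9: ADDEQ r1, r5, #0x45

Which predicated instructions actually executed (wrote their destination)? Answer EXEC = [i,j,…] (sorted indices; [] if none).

EXEC = [1,5,6,8]

[0] flags=1010 → (cmp)
[1] flags=1010 MI?T → r1=0x9a
[2] flags=1010 EQ?F → skip
[3] flags=1000 → (cmp)
[4] flags=1000 HI?F → skip
[5] flags=1000 NE?T → r3=0x6d
[6] flags=1000 VC?T → r5=0x32
[7] flags=1000 → (cmp)
[8] flags=1000 MI?T → r2=0xed
[9] flags=1000 EQ?F → skip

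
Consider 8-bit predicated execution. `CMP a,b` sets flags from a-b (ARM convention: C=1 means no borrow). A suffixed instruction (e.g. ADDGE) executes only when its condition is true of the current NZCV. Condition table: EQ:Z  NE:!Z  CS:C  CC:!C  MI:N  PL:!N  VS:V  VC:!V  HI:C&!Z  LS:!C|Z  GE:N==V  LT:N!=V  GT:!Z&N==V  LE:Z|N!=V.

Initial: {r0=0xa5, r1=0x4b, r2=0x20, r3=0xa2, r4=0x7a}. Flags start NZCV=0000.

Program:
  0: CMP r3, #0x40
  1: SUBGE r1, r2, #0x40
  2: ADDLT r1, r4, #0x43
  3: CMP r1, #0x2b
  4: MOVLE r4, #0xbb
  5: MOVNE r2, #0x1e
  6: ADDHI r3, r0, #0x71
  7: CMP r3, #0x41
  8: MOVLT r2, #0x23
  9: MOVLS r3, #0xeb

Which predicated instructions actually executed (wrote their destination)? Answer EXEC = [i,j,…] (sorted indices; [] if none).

0: ✓ CMP  NZCV=0011
1: · SUBGE
2: ✓ ADDLT  r1←0xbd
3: ✓ CMP  NZCV=1010
4: ✓ MOVLE  r4←0xbb
5: ✓ MOVNE  r2←0x1e
6: ✓ ADDHI  r3←0x16
7: ✓ CMP  NZCV=1000
8: ✓ MOVLT  r2←0x23
9: ✓ MOVLS  r3←0xeb

EXEC = [2,4,5,6,8,9]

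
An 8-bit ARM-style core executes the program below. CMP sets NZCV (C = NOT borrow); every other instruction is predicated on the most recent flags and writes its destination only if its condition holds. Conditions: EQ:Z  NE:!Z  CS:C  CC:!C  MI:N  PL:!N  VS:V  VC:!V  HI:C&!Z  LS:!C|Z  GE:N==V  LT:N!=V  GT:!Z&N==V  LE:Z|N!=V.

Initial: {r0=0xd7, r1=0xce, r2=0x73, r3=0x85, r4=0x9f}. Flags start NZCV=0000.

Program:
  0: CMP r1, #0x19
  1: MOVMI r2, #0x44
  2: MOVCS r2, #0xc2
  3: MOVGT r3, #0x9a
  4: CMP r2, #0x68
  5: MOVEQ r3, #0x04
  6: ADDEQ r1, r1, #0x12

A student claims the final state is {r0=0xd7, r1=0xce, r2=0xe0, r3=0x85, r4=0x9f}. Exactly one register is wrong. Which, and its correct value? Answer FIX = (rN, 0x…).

[0] flags=1010 → (cmp)
[1] flags=1010 MI?T → r2=0x44
[2] flags=1010 CS?T → r2=0xc2
[3] flags=1010 GT?F → skip
[4] flags=0011 → (cmp)
[5] flags=0011 EQ?F → skip
[6] flags=0011 EQ?F → skip

FIX = (r2, 0xc2)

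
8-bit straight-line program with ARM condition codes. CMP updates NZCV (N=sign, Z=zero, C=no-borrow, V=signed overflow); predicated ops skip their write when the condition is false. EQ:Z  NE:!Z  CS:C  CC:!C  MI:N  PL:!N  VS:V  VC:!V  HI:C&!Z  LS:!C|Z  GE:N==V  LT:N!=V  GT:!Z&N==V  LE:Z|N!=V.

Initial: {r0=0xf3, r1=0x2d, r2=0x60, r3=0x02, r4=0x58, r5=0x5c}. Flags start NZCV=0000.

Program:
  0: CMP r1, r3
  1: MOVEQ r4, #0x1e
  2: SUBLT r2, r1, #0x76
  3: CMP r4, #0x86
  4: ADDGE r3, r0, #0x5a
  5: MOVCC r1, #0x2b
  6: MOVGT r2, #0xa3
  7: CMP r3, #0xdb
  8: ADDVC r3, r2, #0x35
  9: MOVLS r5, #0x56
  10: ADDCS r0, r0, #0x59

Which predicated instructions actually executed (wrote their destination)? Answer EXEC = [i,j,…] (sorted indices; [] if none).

0: ✓ CMP  NZCV=0010
1: · MOVEQ
2: · SUBLT
3: ✓ CMP  NZCV=1001
4: ✓ ADDGE  r3←0x4d
5: ✓ MOVCC  r1←0x2b
6: ✓ MOVGT  r2←0xa3
7: ✓ CMP  NZCV=0000
8: ✓ ADDVC  r3←0xd8
9: ✓ MOVLS  r5←0x56
10: · ADDCS

EXEC = [4,5,6,8,9]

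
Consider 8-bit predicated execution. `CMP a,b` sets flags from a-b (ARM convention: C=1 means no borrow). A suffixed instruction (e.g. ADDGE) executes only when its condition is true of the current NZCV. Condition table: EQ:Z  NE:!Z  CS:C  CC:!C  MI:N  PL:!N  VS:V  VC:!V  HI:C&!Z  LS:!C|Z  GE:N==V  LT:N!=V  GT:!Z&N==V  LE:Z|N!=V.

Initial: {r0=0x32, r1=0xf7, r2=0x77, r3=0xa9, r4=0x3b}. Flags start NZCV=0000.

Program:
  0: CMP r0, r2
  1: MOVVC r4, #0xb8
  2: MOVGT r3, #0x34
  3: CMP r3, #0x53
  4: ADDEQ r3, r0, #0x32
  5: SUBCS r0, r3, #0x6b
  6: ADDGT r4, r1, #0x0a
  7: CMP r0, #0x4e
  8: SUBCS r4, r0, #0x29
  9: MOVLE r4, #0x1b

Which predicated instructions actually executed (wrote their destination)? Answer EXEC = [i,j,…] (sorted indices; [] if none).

EXEC = [1,5,9]

0: ✓ CMP  NZCV=1000
1: ✓ MOVVC  r4←0xb8
2: · MOVGT
3: ✓ CMP  NZCV=0011
4: · ADDEQ
5: ✓ SUBCS  r0←0x3e
6: · ADDGT
7: ✓ CMP  NZCV=1000
8: · SUBCS
9: ✓ MOVLE  r4←0x1b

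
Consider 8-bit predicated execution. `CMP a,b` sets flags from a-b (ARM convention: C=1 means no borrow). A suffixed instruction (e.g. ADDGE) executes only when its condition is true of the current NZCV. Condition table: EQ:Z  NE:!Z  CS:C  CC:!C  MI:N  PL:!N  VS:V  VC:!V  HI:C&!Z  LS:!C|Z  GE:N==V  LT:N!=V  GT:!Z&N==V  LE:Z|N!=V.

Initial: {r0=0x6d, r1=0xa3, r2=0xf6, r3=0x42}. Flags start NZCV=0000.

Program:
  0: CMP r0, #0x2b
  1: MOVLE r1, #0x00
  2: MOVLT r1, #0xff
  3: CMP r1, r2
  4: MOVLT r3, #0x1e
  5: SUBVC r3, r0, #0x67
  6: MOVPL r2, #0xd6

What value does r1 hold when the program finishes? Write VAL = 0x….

0: ✓ CMP  NZCV=0010
1: · MOVLE
2: · MOVLT
3: ✓ CMP  NZCV=1000
4: ✓ MOVLT  r3←0x1e
5: ✓ SUBVC  r3←0x06
6: · MOVPL

VAL = 0xa3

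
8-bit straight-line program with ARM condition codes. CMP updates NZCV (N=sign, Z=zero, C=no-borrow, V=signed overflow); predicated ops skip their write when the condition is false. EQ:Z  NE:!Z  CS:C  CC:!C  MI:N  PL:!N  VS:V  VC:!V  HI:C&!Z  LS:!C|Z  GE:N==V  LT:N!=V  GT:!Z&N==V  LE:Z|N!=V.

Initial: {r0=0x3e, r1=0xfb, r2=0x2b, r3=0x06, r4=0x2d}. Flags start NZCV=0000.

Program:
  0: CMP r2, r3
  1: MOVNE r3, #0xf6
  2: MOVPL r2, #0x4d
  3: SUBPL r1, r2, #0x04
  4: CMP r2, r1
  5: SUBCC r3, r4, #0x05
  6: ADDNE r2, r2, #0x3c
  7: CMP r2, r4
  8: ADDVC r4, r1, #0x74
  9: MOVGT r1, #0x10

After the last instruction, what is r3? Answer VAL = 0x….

VAL = 0xf6

[0] flags=0010 → (cmp)
[1] flags=0010 NE?T → r3=0xf6
[2] flags=0010 PL?T → r2=0x4d
[3] flags=0010 PL?T → r1=0x49
[4] flags=0010 → (cmp)
[5] flags=0010 CC?F → skip
[6] flags=0010 NE?T → r2=0x89
[7] flags=0011 → (cmp)
[8] flags=0011 VC?F → skip
[9] flags=0011 GT?F → skip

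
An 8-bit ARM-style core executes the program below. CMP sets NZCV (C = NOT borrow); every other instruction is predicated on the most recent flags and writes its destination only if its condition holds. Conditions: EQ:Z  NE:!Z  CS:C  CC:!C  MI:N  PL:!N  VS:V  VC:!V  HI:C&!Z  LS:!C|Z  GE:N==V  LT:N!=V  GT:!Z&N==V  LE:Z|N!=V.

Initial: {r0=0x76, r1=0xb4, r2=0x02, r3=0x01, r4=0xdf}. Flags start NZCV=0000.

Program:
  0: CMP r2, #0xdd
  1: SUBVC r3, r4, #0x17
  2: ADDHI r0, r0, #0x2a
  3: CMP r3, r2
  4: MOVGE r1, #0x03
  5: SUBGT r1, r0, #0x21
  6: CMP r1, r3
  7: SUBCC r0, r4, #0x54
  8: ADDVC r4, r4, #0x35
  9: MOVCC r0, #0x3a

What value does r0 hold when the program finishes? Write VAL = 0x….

0: ✓ CMP  NZCV=0000
1: ✓ SUBVC  r3←0xc8
2: · ADDHI
3: ✓ CMP  NZCV=1010
4: · MOVGE
5: · SUBGT
6: ✓ CMP  NZCV=1000
7: ✓ SUBCC  r0←0x8b
8: ✓ ADDVC  r4←0x14
9: ✓ MOVCC  r0←0x3a

VAL = 0x3a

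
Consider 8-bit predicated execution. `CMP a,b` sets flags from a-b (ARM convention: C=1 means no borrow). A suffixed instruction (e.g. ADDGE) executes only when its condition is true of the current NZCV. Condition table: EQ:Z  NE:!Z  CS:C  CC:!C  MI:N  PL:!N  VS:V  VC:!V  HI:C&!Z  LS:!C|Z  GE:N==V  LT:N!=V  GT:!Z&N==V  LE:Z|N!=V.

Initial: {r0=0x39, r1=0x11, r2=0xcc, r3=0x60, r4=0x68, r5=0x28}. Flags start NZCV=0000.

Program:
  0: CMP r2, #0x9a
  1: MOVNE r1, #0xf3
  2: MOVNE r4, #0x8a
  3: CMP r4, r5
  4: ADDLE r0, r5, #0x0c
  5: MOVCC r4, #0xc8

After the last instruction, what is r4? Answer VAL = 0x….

0: ✓ CMP  NZCV=0010
1: ✓ MOVNE  r1←0xf3
2: ✓ MOVNE  r4←0x8a
3: ✓ CMP  NZCV=0011
4: ✓ ADDLE  r0←0x34
5: · MOVCC

VAL = 0x8a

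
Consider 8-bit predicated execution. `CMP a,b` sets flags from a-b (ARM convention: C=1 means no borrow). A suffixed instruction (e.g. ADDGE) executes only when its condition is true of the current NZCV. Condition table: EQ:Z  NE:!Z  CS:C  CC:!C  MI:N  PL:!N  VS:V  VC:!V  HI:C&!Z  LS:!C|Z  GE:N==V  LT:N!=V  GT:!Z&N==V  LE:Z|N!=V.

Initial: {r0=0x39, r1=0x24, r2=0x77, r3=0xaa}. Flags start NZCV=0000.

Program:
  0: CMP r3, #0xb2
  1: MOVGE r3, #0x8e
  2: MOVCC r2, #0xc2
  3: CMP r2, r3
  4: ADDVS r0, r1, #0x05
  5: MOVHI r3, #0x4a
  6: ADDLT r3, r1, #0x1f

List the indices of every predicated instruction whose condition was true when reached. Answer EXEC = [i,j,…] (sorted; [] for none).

[0] flags=1000 → (cmp)
[1] flags=1000 GE?F → skip
[2] flags=1000 CC?T → r2=0xc2
[3] flags=0010 → (cmp)
[4] flags=0010 VS?F → skip
[5] flags=0010 HI?T → r3=0x4a
[6] flags=0010 LT?F → skip

EXEC = [2,5]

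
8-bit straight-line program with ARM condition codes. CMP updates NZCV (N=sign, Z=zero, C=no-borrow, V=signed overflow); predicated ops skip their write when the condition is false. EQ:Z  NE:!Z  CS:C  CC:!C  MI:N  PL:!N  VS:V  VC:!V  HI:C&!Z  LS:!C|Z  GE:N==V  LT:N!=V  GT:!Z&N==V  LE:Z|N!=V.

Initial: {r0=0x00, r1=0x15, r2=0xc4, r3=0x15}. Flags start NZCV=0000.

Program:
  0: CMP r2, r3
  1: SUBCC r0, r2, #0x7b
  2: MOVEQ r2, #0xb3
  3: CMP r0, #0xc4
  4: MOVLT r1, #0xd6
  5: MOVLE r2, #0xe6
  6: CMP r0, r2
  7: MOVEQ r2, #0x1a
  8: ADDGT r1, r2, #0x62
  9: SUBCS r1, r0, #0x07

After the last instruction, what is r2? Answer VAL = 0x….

VAL = 0xc4

[0] flags=1010 → (cmp)
[1] flags=1010 CC?F → skip
[2] flags=1010 EQ?F → skip
[3] flags=0000 → (cmp)
[4] flags=0000 LT?F → skip
[5] flags=0000 LE?F → skip
[6] flags=0000 → (cmp)
[7] flags=0000 EQ?F → skip
[8] flags=0000 GT?T → r1=0x26
[9] flags=0000 CS?F → skip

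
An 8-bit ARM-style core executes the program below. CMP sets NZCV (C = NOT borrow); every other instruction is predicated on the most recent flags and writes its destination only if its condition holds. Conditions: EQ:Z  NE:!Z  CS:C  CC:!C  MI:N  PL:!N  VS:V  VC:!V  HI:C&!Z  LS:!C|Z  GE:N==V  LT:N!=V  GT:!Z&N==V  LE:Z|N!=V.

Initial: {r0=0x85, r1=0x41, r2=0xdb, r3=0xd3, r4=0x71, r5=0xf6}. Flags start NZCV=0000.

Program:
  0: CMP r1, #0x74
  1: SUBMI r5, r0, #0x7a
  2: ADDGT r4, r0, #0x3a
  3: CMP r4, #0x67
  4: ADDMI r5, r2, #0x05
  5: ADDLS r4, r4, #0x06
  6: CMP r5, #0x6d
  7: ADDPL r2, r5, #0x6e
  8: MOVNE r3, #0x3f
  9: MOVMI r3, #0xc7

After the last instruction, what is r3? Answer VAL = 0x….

VAL = 0xc7

[0] flags=1000 → (cmp)
[1] flags=1000 MI?T → r5=0x0b
[2] flags=1000 GT?F → skip
[3] flags=0010 → (cmp)
[4] flags=0010 MI?F → skip
[5] flags=0010 LS?F → skip
[6] flags=1000 → (cmp)
[7] flags=1000 PL?F → skip
[8] flags=1000 NE?T → r3=0x3f
[9] flags=1000 MI?T → r3=0xc7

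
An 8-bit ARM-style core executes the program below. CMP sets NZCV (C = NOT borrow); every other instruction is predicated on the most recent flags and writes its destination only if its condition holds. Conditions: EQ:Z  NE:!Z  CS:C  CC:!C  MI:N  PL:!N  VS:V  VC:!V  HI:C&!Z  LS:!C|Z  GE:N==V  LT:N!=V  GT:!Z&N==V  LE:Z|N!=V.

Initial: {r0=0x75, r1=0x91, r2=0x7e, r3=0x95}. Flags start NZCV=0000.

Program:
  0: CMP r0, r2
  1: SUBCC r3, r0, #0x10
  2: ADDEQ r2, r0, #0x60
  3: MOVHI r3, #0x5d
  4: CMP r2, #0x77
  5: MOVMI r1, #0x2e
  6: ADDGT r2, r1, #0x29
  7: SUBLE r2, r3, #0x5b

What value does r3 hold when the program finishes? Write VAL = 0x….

0: ✓ CMP  NZCV=1000
1: ✓ SUBCC  r3←0x65
2: · ADDEQ
3: · MOVHI
4: ✓ CMP  NZCV=0010
5: · MOVMI
6: ✓ ADDGT  r2←0xba
7: · SUBLE

VAL = 0x65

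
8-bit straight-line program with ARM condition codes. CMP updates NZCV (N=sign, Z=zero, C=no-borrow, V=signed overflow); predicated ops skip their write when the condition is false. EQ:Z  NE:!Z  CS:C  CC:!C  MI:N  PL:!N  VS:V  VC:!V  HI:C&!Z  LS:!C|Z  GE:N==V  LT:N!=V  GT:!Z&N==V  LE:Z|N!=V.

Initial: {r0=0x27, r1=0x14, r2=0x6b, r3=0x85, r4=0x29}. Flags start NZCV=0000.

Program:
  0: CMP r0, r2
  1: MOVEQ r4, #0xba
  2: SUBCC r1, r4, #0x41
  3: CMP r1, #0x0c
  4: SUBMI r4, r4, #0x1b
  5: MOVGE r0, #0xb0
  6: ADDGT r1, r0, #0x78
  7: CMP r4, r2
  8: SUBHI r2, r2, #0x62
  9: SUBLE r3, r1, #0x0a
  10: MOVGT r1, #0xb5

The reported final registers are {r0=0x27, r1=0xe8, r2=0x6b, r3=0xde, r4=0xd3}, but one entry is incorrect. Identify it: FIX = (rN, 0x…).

0: ✓ CMP  NZCV=1000
1: · MOVEQ
2: ✓ SUBCC  r1←0xe8
3: ✓ CMP  NZCV=1010
4: ✓ SUBMI  r4←0x0e
5: · MOVGE
6: · ADDGT
7: ✓ CMP  NZCV=1000
8: · SUBHI
9: ✓ SUBLE  r3←0xde
10: · MOVGT

FIX = (r4, 0x0e)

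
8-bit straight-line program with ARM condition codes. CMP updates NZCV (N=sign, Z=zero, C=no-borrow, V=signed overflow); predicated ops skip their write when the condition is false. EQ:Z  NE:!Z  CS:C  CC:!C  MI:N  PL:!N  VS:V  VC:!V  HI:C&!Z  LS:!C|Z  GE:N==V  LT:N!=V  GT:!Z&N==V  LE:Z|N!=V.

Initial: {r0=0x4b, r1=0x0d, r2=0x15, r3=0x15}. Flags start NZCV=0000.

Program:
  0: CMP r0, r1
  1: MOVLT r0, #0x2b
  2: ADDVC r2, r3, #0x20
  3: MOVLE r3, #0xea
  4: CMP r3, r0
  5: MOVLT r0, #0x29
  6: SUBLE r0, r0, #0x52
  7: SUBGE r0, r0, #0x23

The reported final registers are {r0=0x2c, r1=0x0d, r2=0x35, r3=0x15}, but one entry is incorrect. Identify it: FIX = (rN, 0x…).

FIX = (r0, 0xd7)

[0] flags=0010 → (cmp)
[1] flags=0010 LT?F → skip
[2] flags=0010 VC?T → r2=0x35
[3] flags=0010 LE?F → skip
[4] flags=1000 → (cmp)
[5] flags=1000 LT?T → r0=0x29
[6] flags=1000 LE?T → r0=0xd7
[7] flags=1000 GE?F → skip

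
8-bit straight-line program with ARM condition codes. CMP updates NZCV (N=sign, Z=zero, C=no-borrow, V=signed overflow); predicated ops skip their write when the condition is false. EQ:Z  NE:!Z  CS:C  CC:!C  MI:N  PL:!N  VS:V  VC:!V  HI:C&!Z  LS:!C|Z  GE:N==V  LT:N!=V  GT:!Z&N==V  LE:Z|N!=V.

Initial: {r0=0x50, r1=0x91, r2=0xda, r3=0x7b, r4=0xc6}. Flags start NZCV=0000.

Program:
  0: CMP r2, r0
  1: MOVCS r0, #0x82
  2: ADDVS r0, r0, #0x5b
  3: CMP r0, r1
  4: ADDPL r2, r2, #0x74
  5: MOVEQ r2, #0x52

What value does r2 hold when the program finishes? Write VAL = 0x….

[0] flags=1010 → (cmp)
[1] flags=1010 CS?T → r0=0x82
[2] flags=1010 VS?F → skip
[3] flags=1000 → (cmp)
[4] flags=1000 PL?F → skip
[5] flags=1000 EQ?F → skip

VAL = 0xda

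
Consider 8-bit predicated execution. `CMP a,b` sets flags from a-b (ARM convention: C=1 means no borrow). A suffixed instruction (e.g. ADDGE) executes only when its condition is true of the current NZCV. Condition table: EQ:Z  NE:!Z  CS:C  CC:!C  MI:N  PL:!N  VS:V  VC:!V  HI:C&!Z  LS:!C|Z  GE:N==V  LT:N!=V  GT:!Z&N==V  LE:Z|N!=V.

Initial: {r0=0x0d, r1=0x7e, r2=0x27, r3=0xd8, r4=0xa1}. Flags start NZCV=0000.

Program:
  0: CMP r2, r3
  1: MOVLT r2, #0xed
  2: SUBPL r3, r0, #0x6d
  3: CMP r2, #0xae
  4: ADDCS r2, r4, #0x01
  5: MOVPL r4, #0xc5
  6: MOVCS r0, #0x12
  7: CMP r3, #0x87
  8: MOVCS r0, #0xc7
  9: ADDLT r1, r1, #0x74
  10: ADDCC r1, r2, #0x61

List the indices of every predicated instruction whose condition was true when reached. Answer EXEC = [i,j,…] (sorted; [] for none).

EXEC = [2,5,8]

[0] flags=0000 → (cmp)
[1] flags=0000 LT?F → skip
[2] flags=0000 PL?T → r3=0xa0
[3] flags=0000 → (cmp)
[4] flags=0000 CS?F → skip
[5] flags=0000 PL?T → r4=0xc5
[6] flags=0000 CS?F → skip
[7] flags=0010 → (cmp)
[8] flags=0010 CS?T → r0=0xc7
[9] flags=0010 LT?F → skip
[10] flags=0010 CC?F → skip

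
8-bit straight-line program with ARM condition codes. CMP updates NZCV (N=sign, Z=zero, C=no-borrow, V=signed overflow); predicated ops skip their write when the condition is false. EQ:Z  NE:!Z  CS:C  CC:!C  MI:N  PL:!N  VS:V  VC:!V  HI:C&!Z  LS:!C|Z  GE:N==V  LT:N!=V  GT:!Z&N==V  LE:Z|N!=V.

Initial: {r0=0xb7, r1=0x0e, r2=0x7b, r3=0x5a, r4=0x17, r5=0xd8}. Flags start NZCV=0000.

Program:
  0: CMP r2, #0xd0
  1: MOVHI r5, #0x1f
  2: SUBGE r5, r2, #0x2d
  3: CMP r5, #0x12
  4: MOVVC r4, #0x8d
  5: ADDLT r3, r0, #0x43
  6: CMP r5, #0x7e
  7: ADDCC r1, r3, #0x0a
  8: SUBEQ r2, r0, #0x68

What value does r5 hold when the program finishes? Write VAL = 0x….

VAL = 0x4e

[0] flags=1001 → (cmp)
[1] flags=1001 HI?F → skip
[2] flags=1001 GE?T → r5=0x4e
[3] flags=0010 → (cmp)
[4] flags=0010 VC?T → r4=0x8d
[5] flags=0010 LT?F → skip
[6] flags=1000 → (cmp)
[7] flags=1000 CC?T → r1=0x64
[8] flags=1000 EQ?F → skip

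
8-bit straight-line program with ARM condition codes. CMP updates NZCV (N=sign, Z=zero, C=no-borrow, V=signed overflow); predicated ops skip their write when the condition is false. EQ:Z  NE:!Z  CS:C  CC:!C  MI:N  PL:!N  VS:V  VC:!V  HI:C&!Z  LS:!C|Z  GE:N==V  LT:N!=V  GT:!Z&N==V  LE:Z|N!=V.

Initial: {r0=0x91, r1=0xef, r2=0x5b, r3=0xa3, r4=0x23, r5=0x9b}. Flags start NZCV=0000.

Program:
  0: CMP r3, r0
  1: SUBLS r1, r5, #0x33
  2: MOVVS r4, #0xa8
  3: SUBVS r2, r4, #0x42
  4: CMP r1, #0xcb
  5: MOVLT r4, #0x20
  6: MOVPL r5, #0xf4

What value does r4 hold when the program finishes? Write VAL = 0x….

VAL = 0x23

0: ✓ CMP  NZCV=0010
1: · SUBLS
2: · MOVVS
3: · SUBVS
4: ✓ CMP  NZCV=0010
5: · MOVLT
6: ✓ MOVPL  r5←0xf4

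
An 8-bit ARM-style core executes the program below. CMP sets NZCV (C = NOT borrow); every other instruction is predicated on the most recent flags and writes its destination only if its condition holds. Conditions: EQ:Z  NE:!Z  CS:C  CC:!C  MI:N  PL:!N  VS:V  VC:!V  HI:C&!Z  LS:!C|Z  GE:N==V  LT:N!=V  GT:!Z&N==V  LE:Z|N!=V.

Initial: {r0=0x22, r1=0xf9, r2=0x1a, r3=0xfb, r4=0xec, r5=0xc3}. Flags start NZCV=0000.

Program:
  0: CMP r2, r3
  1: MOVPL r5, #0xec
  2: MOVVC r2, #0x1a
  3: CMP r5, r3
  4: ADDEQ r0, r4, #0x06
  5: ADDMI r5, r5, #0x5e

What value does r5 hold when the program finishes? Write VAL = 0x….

0: ✓ CMP  NZCV=0000
1: ✓ MOVPL  r5←0xec
2: ✓ MOVVC  r2←0x1a
3: ✓ CMP  NZCV=1000
4: · ADDEQ
5: ✓ ADDMI  r5←0x4a

VAL = 0x4a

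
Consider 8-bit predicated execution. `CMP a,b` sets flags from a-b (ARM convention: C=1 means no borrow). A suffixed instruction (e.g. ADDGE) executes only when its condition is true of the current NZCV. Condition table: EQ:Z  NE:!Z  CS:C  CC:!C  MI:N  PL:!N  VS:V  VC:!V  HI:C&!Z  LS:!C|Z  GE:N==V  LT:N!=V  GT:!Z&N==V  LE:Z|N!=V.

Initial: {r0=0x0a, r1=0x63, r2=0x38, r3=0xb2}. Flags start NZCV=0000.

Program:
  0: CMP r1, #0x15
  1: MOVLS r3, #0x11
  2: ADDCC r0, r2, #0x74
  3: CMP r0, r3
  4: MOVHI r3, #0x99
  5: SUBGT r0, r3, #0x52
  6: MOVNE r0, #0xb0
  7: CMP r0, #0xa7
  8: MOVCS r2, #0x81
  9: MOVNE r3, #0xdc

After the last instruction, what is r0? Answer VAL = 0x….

VAL = 0xb0

0: ✓ CMP  NZCV=0010
1: · MOVLS
2: · ADDCC
3: ✓ CMP  NZCV=0000
4: · MOVHI
5: ✓ SUBGT  r0←0x60
6: ✓ MOVNE  r0←0xb0
7: ✓ CMP  NZCV=0010
8: ✓ MOVCS  r2←0x81
9: ✓ MOVNE  r3←0xdc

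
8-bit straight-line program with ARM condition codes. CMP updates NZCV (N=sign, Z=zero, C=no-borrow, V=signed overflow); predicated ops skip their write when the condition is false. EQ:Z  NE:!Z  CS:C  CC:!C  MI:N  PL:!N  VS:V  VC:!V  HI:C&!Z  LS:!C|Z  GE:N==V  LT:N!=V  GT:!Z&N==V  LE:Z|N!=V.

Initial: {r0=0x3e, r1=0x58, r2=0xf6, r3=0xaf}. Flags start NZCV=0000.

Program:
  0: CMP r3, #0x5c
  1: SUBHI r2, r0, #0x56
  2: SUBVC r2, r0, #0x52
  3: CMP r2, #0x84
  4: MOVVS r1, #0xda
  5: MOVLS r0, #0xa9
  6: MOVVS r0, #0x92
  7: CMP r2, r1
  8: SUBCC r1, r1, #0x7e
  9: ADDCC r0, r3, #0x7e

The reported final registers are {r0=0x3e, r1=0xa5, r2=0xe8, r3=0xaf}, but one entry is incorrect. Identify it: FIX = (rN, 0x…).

[0] flags=0011 → (cmp)
[1] flags=0011 HI?T → r2=0xe8
[2] flags=0011 VC?F → skip
[3] flags=0010 → (cmp)
[4] flags=0010 VS?F → skip
[5] flags=0010 LS?F → skip
[6] flags=0010 VS?F → skip
[7] flags=1010 → (cmp)
[8] flags=1010 CC?F → skip
[9] flags=1010 CC?F → skip

FIX = (r1, 0x58)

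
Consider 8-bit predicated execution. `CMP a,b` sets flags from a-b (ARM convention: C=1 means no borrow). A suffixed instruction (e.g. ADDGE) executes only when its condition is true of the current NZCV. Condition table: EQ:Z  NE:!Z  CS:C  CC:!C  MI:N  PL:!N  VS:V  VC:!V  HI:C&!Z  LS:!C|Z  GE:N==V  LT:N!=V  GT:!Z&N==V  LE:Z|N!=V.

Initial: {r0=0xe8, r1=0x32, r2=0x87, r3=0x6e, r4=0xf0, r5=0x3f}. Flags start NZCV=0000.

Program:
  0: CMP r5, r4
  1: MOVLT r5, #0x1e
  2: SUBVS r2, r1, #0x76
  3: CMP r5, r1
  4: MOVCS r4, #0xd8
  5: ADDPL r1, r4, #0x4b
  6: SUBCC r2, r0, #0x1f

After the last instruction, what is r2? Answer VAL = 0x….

0: ✓ CMP  NZCV=0000
1: · MOVLT
2: · SUBVS
3: ✓ CMP  NZCV=0010
4: ✓ MOVCS  r4←0xd8
5: ✓ ADDPL  r1←0x23
6: · SUBCC

VAL = 0x87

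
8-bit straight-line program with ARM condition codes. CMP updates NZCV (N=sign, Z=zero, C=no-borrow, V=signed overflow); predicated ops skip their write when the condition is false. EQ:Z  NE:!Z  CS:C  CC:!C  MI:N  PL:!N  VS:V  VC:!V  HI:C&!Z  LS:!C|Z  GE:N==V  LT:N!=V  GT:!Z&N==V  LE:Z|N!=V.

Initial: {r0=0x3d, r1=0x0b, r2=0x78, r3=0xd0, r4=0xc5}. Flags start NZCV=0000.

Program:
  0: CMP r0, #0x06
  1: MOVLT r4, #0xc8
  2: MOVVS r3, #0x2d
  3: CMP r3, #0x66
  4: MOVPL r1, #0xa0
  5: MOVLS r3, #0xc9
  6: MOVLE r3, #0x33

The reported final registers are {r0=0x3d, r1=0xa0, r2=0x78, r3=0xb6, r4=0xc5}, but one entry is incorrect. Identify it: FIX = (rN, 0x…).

[0] flags=0010 → (cmp)
[1] flags=0010 LT?F → skip
[2] flags=0010 VS?F → skip
[3] flags=0011 → (cmp)
[4] flags=0011 PL?T → r1=0xa0
[5] flags=0011 LS?F → skip
[6] flags=0011 LE?T → r3=0x33

FIX = (r3, 0x33)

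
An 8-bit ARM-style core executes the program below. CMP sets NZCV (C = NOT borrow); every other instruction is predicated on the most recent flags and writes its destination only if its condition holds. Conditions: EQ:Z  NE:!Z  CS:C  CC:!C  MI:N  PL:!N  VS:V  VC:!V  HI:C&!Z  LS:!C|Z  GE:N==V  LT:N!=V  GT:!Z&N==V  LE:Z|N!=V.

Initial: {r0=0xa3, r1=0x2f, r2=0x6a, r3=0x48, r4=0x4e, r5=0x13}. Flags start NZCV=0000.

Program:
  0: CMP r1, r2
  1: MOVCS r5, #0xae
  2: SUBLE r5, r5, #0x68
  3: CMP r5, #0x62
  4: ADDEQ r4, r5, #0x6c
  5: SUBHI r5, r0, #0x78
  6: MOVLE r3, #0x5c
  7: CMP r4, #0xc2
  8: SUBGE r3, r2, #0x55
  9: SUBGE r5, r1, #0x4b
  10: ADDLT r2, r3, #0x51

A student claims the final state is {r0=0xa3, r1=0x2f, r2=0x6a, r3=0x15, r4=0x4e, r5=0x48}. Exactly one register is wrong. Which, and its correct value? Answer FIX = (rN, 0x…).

0: ✓ CMP  NZCV=1000
1: · MOVCS
2: ✓ SUBLE  r5←0xab
3: ✓ CMP  NZCV=0011
4: · ADDEQ
5: ✓ SUBHI  r5←0x2b
6: ✓ MOVLE  r3←0x5c
7: ✓ CMP  NZCV=1001
8: ✓ SUBGE  r3←0x15
9: ✓ SUBGE  r5←0xe4
10: · ADDLT

FIX = (r5, 0xe4)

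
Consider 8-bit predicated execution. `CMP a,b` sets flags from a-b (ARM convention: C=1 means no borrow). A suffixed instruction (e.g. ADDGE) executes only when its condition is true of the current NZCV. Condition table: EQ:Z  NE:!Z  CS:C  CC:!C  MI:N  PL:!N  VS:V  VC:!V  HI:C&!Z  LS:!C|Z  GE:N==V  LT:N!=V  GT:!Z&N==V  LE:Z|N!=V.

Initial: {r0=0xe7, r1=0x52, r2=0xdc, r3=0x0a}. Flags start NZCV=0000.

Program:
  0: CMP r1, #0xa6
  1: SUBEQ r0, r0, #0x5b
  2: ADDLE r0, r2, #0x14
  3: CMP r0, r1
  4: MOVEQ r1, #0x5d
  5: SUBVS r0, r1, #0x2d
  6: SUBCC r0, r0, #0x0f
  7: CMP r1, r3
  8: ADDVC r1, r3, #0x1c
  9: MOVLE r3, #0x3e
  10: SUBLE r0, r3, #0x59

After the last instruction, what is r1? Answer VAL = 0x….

VAL = 0x26

0: ✓ CMP  NZCV=1001
1: · SUBEQ
2: · ADDLE
3: ✓ CMP  NZCV=1010
4: · MOVEQ
5: · SUBVS
6: · SUBCC
7: ✓ CMP  NZCV=0010
8: ✓ ADDVC  r1←0x26
9: · MOVLE
10: · SUBLE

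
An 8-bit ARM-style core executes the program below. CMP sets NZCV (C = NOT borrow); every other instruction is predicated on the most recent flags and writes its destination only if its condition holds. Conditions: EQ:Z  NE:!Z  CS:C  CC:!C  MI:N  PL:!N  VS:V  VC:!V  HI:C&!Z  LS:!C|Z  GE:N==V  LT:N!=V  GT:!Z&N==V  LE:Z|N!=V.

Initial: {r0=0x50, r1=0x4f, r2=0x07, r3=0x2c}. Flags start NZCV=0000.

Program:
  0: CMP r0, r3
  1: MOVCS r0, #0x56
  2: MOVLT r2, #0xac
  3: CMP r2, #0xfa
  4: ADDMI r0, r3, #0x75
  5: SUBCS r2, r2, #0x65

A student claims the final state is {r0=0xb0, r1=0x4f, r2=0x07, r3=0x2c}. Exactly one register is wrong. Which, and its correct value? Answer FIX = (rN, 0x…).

0: ✓ CMP  NZCV=0010
1: ✓ MOVCS  r0←0x56
2: · MOVLT
3: ✓ CMP  NZCV=0000
4: · ADDMI
5: · SUBCS

FIX = (r0, 0x56)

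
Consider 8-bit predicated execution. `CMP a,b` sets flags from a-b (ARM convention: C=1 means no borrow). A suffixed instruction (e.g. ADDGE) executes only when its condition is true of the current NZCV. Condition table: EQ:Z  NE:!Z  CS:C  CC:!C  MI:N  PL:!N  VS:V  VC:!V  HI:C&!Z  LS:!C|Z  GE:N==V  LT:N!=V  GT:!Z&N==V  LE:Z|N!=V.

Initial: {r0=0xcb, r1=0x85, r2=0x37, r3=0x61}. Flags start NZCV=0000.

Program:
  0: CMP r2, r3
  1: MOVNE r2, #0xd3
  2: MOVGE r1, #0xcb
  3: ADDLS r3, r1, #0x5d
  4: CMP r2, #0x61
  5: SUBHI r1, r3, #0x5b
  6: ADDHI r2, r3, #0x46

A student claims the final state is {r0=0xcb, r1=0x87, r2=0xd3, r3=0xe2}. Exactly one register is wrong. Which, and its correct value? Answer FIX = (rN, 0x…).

FIX = (r2, 0x28)

0: ✓ CMP  NZCV=1000
1: ✓ MOVNE  r2←0xd3
2: · MOVGE
3: ✓ ADDLS  r3←0xe2
4: ✓ CMP  NZCV=0011
5: ✓ SUBHI  r1←0x87
6: ✓ ADDHI  r2←0x28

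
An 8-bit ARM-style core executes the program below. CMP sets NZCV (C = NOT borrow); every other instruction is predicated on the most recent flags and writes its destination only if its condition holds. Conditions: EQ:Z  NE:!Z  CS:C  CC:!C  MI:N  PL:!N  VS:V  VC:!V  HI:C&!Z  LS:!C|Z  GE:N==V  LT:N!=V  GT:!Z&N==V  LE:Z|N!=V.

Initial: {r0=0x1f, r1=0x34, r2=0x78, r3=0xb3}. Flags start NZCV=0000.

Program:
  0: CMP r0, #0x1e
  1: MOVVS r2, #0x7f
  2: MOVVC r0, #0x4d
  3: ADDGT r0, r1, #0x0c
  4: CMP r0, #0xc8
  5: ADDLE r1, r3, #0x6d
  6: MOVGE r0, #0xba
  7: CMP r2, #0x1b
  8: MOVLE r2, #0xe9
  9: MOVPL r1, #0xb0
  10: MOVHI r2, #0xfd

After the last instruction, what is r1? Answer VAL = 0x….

VAL = 0xb0

0: ✓ CMP  NZCV=0010
1: · MOVVS
2: ✓ MOVVC  r0←0x4d
3: ✓ ADDGT  r0←0x40
4: ✓ CMP  NZCV=0000
5: · ADDLE
6: ✓ MOVGE  r0←0xba
7: ✓ CMP  NZCV=0010
8: · MOVLE
9: ✓ MOVPL  r1←0xb0
10: ✓ MOVHI  r2←0xfd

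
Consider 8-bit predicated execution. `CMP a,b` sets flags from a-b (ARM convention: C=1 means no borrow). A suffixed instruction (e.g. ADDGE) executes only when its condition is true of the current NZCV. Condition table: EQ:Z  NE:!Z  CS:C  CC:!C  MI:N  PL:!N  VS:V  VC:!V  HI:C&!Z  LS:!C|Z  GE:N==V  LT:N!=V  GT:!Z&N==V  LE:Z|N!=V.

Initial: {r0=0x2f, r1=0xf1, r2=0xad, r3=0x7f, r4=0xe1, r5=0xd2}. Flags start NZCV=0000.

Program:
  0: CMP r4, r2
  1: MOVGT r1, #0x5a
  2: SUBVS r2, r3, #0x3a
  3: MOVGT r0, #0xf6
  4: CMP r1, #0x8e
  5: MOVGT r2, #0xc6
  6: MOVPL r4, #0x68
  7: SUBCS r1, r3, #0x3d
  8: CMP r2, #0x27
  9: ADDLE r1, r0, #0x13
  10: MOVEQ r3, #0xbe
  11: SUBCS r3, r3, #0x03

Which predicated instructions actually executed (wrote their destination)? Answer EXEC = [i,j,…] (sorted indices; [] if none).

[0] flags=0010 → (cmp)
[1] flags=0010 GT?T → r1=0x5a
[2] flags=0010 VS?F → skip
[3] flags=0010 GT?T → r0=0xf6
[4] flags=1001 → (cmp)
[5] flags=1001 GT?T → r2=0xc6
[6] flags=1001 PL?F → skip
[7] flags=1001 CS?F → skip
[8] flags=1010 → (cmp)
[9] flags=1010 LE?T → r1=0x09
[10] flags=1010 EQ?F → skip
[11] flags=1010 CS?T → r3=0x7c

EXEC = [1,3,5,9,11]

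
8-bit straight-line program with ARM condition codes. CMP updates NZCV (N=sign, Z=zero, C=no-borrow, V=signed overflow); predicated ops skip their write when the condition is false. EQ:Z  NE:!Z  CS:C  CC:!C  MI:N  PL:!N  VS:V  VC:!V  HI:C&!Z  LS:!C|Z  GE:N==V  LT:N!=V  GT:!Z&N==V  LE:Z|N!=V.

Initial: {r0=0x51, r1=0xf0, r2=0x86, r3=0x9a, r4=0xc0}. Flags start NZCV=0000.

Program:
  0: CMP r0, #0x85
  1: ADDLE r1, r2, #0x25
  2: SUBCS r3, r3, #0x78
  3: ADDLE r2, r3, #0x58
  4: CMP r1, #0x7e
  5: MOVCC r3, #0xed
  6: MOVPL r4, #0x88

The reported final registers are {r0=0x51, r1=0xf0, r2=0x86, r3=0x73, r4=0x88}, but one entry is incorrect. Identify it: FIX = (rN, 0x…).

[0] flags=1001 → (cmp)
[1] flags=1001 LE?F → skip
[2] flags=1001 CS?F → skip
[3] flags=1001 LE?F → skip
[4] flags=0011 → (cmp)
[5] flags=0011 CC?F → skip
[6] flags=0011 PL?T → r4=0x88

FIX = (r3, 0x9a)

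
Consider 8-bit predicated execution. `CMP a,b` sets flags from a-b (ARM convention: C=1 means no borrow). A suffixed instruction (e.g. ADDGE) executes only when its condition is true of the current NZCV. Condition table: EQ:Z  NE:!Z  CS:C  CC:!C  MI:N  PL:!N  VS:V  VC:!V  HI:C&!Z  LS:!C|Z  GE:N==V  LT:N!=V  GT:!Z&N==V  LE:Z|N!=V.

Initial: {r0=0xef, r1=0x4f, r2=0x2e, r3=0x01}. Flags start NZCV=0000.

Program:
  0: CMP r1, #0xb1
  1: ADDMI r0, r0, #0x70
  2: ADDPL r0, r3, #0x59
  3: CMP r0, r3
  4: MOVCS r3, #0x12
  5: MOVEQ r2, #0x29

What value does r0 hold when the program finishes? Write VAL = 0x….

0: ✓ CMP  NZCV=1001
1: ✓ ADDMI  r0←0x5f
2: · ADDPL
3: ✓ CMP  NZCV=0010
4: ✓ MOVCS  r3←0x12
5: · MOVEQ

VAL = 0x5f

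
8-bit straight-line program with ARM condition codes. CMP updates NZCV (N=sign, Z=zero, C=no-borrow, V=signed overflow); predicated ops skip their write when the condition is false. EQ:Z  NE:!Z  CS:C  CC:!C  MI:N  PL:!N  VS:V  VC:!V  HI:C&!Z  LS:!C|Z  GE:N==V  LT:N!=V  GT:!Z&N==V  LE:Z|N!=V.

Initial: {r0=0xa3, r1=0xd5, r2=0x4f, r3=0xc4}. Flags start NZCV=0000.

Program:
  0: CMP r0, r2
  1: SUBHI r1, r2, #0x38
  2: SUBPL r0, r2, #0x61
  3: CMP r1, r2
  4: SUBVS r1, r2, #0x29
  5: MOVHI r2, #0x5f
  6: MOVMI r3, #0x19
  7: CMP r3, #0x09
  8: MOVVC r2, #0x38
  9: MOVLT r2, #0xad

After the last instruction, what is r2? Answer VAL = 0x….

[0] flags=0011 → (cmp)
[1] flags=0011 HI?T → r1=0x17
[2] flags=0011 PL?T → r0=0xee
[3] flags=1000 → (cmp)
[4] flags=1000 VS?F → skip
[5] flags=1000 HI?F → skip
[6] flags=1000 MI?T → r3=0x19
[7] flags=0010 → (cmp)
[8] flags=0010 VC?T → r2=0x38
[9] flags=0010 LT?F → skip

VAL = 0x38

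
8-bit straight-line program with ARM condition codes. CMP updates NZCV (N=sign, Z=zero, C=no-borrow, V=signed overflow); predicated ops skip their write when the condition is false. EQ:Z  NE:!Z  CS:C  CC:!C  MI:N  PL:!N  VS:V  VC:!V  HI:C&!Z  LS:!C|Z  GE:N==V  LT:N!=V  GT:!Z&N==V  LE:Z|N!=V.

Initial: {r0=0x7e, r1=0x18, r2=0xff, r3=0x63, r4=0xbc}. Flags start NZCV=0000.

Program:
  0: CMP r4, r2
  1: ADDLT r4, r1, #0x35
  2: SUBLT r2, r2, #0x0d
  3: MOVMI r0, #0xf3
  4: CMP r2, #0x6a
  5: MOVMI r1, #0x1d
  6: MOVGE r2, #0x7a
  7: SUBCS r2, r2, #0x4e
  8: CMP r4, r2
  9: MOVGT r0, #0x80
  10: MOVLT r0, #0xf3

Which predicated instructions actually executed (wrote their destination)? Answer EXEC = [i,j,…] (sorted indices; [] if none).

EXEC = [1,2,3,5,7,9]

[0] flags=1000 → (cmp)
[1] flags=1000 LT?T → r4=0x4d
[2] flags=1000 LT?T → r2=0xf2
[3] flags=1000 MI?T → r0=0xf3
[4] flags=1010 → (cmp)
[5] flags=1010 MI?T → r1=0x1d
[6] flags=1010 GE?F → skip
[7] flags=1010 CS?T → r2=0xa4
[8] flags=1001 → (cmp)
[9] flags=1001 GT?T → r0=0x80
[10] flags=1001 LT?F → skip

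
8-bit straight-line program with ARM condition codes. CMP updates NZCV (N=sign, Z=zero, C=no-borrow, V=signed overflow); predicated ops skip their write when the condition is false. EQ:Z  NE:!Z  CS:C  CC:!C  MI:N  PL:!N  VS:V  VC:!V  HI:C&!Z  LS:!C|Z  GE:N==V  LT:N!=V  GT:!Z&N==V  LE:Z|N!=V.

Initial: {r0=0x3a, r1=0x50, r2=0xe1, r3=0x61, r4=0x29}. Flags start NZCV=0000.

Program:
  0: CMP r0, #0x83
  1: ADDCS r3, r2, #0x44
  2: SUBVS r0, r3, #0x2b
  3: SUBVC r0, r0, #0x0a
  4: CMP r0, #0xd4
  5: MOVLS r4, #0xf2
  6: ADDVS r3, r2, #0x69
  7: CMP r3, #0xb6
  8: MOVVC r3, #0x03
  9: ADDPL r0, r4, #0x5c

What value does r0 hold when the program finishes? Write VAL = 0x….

VAL = 0x36

[0] flags=1001 → (cmp)
[1] flags=1001 CS?F → skip
[2] flags=1001 VS?T → r0=0x36
[3] flags=1001 VC?F → skip
[4] flags=0000 → (cmp)
[5] flags=0000 LS?T → r4=0xf2
[6] flags=0000 VS?F → skip
[7] flags=1001 → (cmp)
[8] flags=1001 VC?F → skip
[9] flags=1001 PL?F → skip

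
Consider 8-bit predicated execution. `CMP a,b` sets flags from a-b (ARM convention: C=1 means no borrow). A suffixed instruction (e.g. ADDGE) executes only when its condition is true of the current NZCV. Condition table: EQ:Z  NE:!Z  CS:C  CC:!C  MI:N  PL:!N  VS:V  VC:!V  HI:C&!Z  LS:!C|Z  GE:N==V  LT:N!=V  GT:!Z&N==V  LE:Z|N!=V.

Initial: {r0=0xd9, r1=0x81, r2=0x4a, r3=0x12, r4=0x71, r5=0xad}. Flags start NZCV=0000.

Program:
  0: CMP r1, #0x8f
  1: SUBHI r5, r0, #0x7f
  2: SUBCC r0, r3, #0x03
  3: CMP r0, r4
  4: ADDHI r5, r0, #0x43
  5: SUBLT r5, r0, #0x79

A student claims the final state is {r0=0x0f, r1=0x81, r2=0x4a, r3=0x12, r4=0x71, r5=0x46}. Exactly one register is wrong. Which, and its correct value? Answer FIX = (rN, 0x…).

0: ✓ CMP  NZCV=1000
1: · SUBHI
2: ✓ SUBCC  r0←0x0f
3: ✓ CMP  NZCV=1000
4: · ADDHI
5: ✓ SUBLT  r5←0x96

FIX = (r5, 0x96)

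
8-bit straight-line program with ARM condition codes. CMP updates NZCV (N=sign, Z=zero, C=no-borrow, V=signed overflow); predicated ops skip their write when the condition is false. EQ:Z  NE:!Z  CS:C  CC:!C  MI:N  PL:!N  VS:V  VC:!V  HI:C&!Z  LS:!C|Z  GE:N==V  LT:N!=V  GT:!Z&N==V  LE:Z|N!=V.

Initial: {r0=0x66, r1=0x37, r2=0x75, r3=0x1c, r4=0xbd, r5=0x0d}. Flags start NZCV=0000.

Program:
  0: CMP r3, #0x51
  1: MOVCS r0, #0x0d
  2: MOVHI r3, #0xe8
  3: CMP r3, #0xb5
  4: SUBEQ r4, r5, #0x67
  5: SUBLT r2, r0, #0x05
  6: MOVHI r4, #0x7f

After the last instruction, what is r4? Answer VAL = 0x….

[0] flags=1000 → (cmp)
[1] flags=1000 CS?F → skip
[2] flags=1000 HI?F → skip
[3] flags=0000 → (cmp)
[4] flags=0000 EQ?F → skip
[5] flags=0000 LT?F → skip
[6] flags=0000 HI?F → skip

VAL = 0xbd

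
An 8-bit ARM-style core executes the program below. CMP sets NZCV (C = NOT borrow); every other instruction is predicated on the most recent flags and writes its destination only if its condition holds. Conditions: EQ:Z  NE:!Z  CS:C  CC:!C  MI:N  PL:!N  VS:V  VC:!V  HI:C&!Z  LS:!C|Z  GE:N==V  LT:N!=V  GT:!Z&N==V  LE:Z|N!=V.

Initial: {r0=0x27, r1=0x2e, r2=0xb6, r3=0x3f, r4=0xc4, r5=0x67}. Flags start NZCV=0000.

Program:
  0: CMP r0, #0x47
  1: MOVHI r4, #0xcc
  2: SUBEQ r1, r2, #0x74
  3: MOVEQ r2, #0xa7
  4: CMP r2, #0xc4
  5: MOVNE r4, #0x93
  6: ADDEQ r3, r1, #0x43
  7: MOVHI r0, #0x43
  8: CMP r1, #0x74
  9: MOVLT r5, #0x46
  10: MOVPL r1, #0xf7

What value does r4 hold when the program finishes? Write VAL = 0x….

0: ✓ CMP  NZCV=1000
1: · MOVHI
2: · SUBEQ
3: · MOVEQ
4: ✓ CMP  NZCV=1000
5: ✓ MOVNE  r4←0x93
6: · ADDEQ
7: · MOVHI
8: ✓ CMP  NZCV=1000
9: ✓ MOVLT  r5←0x46
10: · MOVPL

VAL = 0x93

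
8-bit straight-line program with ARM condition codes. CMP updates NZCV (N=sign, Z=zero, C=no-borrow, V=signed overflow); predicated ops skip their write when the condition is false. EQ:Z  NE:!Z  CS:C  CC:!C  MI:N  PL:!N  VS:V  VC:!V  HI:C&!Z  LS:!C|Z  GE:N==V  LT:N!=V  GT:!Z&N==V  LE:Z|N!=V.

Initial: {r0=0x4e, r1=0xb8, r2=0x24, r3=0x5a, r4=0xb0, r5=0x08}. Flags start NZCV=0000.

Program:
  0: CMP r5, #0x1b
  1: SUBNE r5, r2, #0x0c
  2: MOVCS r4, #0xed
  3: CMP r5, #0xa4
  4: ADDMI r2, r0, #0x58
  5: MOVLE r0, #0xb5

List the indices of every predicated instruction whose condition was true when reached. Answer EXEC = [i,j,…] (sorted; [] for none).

EXEC = [1]

0: ✓ CMP  NZCV=1000
1: ✓ SUBNE  r5←0x18
2: · MOVCS
3: ✓ CMP  NZCV=0000
4: · ADDMI
5: · MOVLE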